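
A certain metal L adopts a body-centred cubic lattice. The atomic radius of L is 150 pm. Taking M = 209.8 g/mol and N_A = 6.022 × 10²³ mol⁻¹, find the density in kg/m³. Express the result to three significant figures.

16800 kg/m³

In a BCC lattice, atoms touch along the body diagonal, so √3·a = 4r, giving a = 346.4 pm = 3.464 × 10^-8 cm.
With Z = 2, ρ = Z·M/(N_A·a³) = 2 × 209.8 / (6.022 × 10²³ × 4.157 × 10^-23) = 16.76 g/cm³ = 16800 kg/m³.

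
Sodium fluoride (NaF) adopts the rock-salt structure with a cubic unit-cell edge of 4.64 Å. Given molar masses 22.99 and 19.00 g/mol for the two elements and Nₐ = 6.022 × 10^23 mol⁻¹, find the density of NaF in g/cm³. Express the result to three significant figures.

2.79 g/cm³

The rock-salt structure contains Z = 4 formula units per cell; M(NaF) = 22.99 + 19.00 = 41.99 g/mol.
a³ = (4.640 × 10^-8 cm)³ = 9.990 × 10^-23 cm³.
ρ = 4 × 41.99 / (6.022 × 10²³ × 9.990 × 10^-23) = 2.792 g/cm³.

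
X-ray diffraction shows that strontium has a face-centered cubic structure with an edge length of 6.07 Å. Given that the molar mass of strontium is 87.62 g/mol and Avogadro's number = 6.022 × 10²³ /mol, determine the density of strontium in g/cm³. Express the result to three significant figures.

An FCC unit cell contains Z = 4 atoms.
Cell volume: a³ = (6.07 Å)³ = (6.070 × 10^-8 cm)³ = 2.236 × 10^-22 cm³.
ρ = Z·M/(N_A·a³) = 4 × 87.62 / (6.022 × 10²³ × 2.236 × 10^-22) = 2.602 g/cm³.

2.60 g/cm³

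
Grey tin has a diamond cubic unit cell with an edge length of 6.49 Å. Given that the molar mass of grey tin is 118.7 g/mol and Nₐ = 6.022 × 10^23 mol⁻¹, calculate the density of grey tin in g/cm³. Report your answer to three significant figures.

5.77 g/cm³

A diamond cubic unit cell contains Z = 8 atoms.
Cell volume: a³ = (6.49 Å)³ = (6.490 × 10^-8 cm)³ = 2.734 × 10^-22 cm³.
ρ = Z·M/(N_A·a³) = 8 × 118.7 / (6.022 × 10²³ × 2.734 × 10^-22) = 5.769 g/cm³.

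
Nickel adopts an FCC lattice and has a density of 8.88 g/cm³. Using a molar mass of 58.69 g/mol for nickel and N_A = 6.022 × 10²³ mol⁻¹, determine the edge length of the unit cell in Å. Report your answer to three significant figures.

With Z = 4 atoms per FCC cell, a³ = Z·M/(N_A·ρ) = 4 × 58.69 / (6.022 × 10²³ × 8.880 g/cm³) = 4.390 × 10^-23 cm³.
a = (4.390 × 10^-23)^(1/3) = 3.528 × 10^-8 cm = 3.53 Å.

3.53 Å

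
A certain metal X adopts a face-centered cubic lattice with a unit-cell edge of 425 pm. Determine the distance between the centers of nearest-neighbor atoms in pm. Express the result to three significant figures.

In an FCC structure, atoms touch along the face diagonal, so √2·a = 4r; the nearest-neighbor distance equals 2r = 0.7071·a.
d = 0.7071 × 425 = 301 pm.

301 pm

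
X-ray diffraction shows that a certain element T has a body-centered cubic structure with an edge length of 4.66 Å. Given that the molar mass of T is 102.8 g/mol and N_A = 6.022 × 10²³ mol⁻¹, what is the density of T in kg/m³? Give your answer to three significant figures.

3370 kg/m³

A BCC unit cell contains Z = 2 atoms.
Cell volume: a³ = (4.66 Å)³ = (4.660 × 10^-8 cm)³ = 1.012 × 10^-22 cm³.
ρ = Z·M/(N_A·a³) = 2 × 102.8 / (6.022 × 10²³ × 1.012 × 10^-22) = 3.374 g/cm³ = 3370 kg/m³.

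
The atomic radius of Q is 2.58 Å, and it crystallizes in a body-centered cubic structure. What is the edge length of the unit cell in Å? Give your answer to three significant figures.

5.96 Å

In a BCC lattice, atoms touch along the body diagonal, so √3·a = 4r.
a = 4r/√3 = 4 × 2.58 / 1.7321 = 5.96 Å.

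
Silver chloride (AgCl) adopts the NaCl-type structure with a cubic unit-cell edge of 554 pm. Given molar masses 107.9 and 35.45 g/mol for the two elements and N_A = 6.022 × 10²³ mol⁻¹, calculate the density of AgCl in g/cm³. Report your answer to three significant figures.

The NaCl-type structure contains Z = 4 formula units per cell; M(AgCl) = 107.9 + 35.45 = 143.35 g/mol.
a³ = (5.540 × 10^-8 cm)³ = 1.700 × 10^-22 cm³.
ρ = 4 × 143.35 / (6.022 × 10²³ × 1.700 × 10^-22) = 5.600 g/cm³.

5.60 g/cm³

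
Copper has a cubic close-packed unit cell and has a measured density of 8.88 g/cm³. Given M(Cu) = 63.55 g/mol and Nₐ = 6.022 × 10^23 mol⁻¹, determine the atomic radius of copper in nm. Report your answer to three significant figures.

0.128 nm

For an FCC cell (Z = 4), a³ = Z·M/(N_A·ρ) = 4 × 63.55 / (6.022 × 10²³ × 8.880) = 4.754 × 10^-23 cm³, so a = 3.622 × 10^-8 cm = 0.3622 nm.
Atoms touch along the face diagonal, so √2·a = 4r, so r = 0.3536 × a = 0.128 nm.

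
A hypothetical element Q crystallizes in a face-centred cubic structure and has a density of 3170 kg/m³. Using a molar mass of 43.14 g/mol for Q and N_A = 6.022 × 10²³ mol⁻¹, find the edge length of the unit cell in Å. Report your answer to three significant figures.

With Z = 4 atoms per FCC cell, a³ = Z·M/(N_A·ρ) = 4 × 43.14 / (6.022 × 10²³ × 3.170 g/cm³) = 9.039 × 10^-23 cm³.
a = (9.039 × 10^-23)^(1/3) = 4.488 × 10^-8 cm = 4.49 Å.

4.49 Å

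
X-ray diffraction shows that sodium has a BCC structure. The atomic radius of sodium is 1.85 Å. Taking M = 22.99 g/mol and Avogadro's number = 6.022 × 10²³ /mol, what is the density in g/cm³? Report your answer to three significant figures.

0.979 g/cm³

In a BCC lattice, atoms touch along the body diagonal, so √3·a = 4r, giving a = 4.272 Å = 4.272 × 10^-8 cm.
With Z = 2, ρ = Z·M/(N_A·a³) = 2 × 22.99 / (6.022 × 10²³ × 7.799 × 10^-23) = 0.9791 g/cm³.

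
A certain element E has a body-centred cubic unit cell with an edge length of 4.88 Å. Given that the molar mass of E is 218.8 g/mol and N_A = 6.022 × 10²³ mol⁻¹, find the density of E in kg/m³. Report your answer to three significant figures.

A BCC unit cell contains Z = 2 atoms.
Cell volume: a³ = (4.88 Å)³ = (4.880 × 10^-8 cm)³ = 1.162 × 10^-22 cm³.
ρ = Z·M/(N_A·a³) = 2 × 218.8 / (6.022 × 10²³ × 1.162 × 10^-22) = 6.253 g/cm³ = 6250 kg/m³.

6250 kg/m³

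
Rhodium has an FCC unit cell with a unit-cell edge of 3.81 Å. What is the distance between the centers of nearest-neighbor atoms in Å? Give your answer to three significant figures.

2.69 Å

In an FCC structure, atoms touch along the face diagonal, so √2·a = 4r; the nearest-neighbor distance equals 2r = 0.7071·a.
d = 0.7071 × 3.81 = 2.69 Å.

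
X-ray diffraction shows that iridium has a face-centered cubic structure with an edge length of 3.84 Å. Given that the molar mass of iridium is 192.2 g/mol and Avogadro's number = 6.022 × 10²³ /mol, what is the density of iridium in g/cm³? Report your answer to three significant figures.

An FCC unit cell contains Z = 4 atoms.
Cell volume: a³ = (3.84 Å)³ = (3.840 × 10^-8 cm)³ = 5.662 × 10^-23 cm³.
ρ = Z·M/(N_A·a³) = 4 × 192.2 / (6.022 × 10²³ × 5.662 × 10^-23) = 22.55 g/cm³.

22.5 g/cm³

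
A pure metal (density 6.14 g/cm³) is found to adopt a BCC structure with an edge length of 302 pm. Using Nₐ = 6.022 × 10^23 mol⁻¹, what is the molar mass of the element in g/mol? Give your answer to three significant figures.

50.9 g/mol

A BCC cell has Z = 2 atoms; a = 3.020 × 10^-8 cm.
M = ρ·N_A·a³/Z = 6.14 × 6.022 × 10²³ × 2.754 × 10^-23 / 2 = 50.9 g/mol.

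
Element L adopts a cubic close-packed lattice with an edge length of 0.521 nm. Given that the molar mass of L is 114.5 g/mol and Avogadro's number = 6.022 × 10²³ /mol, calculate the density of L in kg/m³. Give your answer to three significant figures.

An FCC unit cell contains Z = 4 atoms.
Cell volume: a³ = (0.521 nm)³ = (5.210 × 10^-8 cm)³ = 1.414 × 10^-22 cm³.
ρ = Z·M/(N_A·a³) = 4 × 114.5 / (6.022 × 10²³ × 1.414 × 10^-22) = 5.378 g/cm³ = 5380 kg/m³.

5380 kg/m³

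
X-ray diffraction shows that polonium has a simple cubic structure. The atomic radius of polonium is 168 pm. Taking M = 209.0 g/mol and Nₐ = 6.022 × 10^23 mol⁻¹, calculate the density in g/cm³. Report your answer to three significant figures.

In a simple cubic lattice, atoms touch along the cell edge, so a = 2r, giving a = 336.0 pm = 3.360 × 10^-8 cm.
With Z = 1, ρ = Z·M/(N_A·a³) = 1 × 209.0 / (6.022 × 10²³ × 3.793 × 10^-23) = 9.149 g/cm³.

9.15 g/cm³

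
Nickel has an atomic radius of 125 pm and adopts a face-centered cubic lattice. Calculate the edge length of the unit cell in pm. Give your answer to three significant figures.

In an FCC lattice, atoms touch along the face diagonal, so √2·a = 4r.
a = 4r/√2 = 4 × 125 / 1.4142 = 354 pm.

354 pm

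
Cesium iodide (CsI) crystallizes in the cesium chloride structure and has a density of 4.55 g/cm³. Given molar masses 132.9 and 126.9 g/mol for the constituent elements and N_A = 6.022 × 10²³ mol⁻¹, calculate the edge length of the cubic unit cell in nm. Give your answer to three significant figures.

M(CsI) = 259.8 g/mol; Z = 1 formula unit per cell.
a³ = Z·M/(N_A·ρ) = 1 × 259.8 / (6.022 × 10²³ × 4.55) = 9.482 × 10^-23 cm³, so a = 4.560 × 10^-8 cm = 0.456 nm.

0.456 nm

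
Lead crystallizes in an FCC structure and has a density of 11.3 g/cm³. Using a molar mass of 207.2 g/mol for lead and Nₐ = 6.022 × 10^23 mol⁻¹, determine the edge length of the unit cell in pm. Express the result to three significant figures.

With Z = 4 atoms per FCC cell, a³ = Z·M/(N_A·ρ) = 4 × 207.2 / (6.022 × 10²³ × 11.30 g/cm³) = 1.218 × 10^-22 cm³.
a = (1.218 × 10^-22)^(1/3) = 4.957 × 10^-8 cm = 496 pm.

496 pm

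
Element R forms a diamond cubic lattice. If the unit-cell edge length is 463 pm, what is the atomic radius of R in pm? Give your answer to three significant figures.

100 pm

In a diamond cubic lattice, nearest neighbors lie along the body diagonal with √3·a = 8r.
r = √3·a/8 = 1.7321 × 463 / 8 = 100 pm.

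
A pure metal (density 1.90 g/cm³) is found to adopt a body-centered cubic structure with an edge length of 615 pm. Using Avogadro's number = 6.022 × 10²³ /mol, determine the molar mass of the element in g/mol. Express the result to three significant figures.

A BCC cell has Z = 2 atoms; a = 6.150 × 10^-8 cm.
M = ρ·N_A·a³/Z = 1.90 × 6.022 × 10²³ × 2.326 × 10^-22 / 2 = 133 g/mol.

133 g/mol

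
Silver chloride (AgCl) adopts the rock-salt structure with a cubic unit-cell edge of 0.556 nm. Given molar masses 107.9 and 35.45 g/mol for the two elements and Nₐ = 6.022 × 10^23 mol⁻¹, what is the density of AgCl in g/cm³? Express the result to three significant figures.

The rock-salt structure contains Z = 4 formula units per cell; M(AgCl) = 107.9 + 35.45 = 143.35 g/mol.
a³ = (5.560 × 10^-8 cm)³ = 1.719 × 10^-22 cm³.
ρ = 4 × 143.35 / (6.022 × 10²³ × 1.719 × 10^-22) = 5.540 g/cm³.

5.54 g/cm³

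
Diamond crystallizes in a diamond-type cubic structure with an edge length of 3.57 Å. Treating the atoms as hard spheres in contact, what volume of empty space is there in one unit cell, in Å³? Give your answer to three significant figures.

30.0 Å³

In a diamond cubic lattice nearest neighbors lie along the body diagonal with √3·a = 8r, so r = 0.2165a = 0.7729 Å.
V_cell = a³ = 45.50 Å³; V_atoms = 8 × (4/3)πr³ = 15.47 Å³.
Empty space = 45.50 − 15.47 = 30.0 Å³.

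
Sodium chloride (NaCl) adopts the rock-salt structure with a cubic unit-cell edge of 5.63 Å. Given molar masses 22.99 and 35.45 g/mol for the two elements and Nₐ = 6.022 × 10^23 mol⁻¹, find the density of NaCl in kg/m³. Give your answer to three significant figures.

The rock-salt structure contains Z = 4 formula units per cell; M(NaCl) = 22.99 + 35.45 = 58.44 g/mol.
a³ = (5.630 × 10^-8 cm)³ = 1.785 × 10^-22 cm³.
ρ = 4 × 58.44 / (6.022 × 10²³ × 1.785 × 10^-22) = 2.175 g/cm³ = 2180 kg/m³.

2180 kg/m³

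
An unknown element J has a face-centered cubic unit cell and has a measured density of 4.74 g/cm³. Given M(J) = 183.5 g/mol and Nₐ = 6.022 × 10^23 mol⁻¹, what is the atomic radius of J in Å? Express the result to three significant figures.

For an FCC cell (Z = 4), a³ = Z·M/(N_A·ρ) = 4 × 183.5 / (6.022 × 10²³ × 4.740) = 2.571 × 10^-22 cm³, so a = 6.359 × 10^-8 cm = 6.359 Å.
Atoms touch along the face diagonal, so √2·a = 4r, so r = 0.3536 × a = 2.25 Å.

2.25 Å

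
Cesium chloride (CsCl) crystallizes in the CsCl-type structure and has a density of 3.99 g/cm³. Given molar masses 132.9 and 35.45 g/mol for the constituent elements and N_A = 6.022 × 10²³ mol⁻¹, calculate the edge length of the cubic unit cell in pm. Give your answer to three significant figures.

412 pm

M(CsCl) = 168.35 g/mol; Z = 1 formula unit per cell.
a³ = Z·M/(N_A·ρ) = 1 × 168.35 / (6.022 × 10²³ × 3.99) = 7.006 × 10^-23 cm³, so a = 4.123 × 10^-8 cm = 412 pm.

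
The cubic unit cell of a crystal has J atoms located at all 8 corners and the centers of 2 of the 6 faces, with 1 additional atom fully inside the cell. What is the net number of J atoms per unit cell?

Corner atoms are shared by 8 cells (1/8 each), face atoms by 2 (1/2 each), interior atoms are unshared.
Net atoms = 8 × 1/8 + 2 × 1/2 + 1 = 1 + 1 + 1 = 3.

3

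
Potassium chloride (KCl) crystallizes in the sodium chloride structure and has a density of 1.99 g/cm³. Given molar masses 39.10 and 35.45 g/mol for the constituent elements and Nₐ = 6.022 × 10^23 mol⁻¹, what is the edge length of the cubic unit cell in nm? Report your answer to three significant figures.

M(KCl) = 74.55 g/mol; Z = 4 formula units per cell.
a³ = Z·M/(N_A·ρ) = 4 × 74.55 / (6.022 × 10²³ × 1.99) = 2.488 × 10^-22 cm³, so a = 6.290 × 10^-8 cm = 0.629 nm.

0.629 nm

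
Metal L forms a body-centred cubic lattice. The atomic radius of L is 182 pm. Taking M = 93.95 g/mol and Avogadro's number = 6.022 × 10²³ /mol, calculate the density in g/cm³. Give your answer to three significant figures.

In a BCC lattice, atoms touch along the body diagonal, so √3·a = 4r, giving a = 420.3 pm = 4.203 × 10^-8 cm.
With Z = 2, ρ = Z·M/(N_A·a³) = 2 × 93.95 / (6.022 × 10²³ × 7.425 × 10^-23) = 4.202 g/cm³.

4.20 g/cm³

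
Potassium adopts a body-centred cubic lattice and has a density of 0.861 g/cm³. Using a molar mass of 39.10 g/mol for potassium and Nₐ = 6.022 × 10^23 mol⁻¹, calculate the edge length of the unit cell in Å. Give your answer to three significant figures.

5.32 Å

With Z = 2 atoms per BCC cell, a³ = Z·M/(N_A·ρ) = 2 × 39.10 / (6.022 × 10²³ × 0.8610 g/cm³) = 1.508 × 10^-22 cm³.
a = (1.508 × 10^-22)^(1/3) = 5.323 × 10^-8 cm = 5.32 Å.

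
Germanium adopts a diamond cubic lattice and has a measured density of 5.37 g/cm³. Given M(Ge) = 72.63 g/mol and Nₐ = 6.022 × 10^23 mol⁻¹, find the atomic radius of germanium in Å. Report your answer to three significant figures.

1.22 Å

For a diamond cubic cell (Z = 8), a³ = Z·M/(N_A·ρ) = 8 × 72.63 / (6.022 × 10²³ × 5.370) = 1.797 × 10^-22 cm³, so a = 5.643 × 10^-8 cm = 5.643 Å.
Nearest neighbors lie along the body diagonal with √3·a = 8r, so r = 0.2165 × a = 1.22 Å.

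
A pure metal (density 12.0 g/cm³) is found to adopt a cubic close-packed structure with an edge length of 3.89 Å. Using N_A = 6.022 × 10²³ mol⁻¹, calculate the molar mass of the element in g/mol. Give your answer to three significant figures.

106 g/mol

An FCC cell has Z = 4 atoms; a = 3.890 × 10^-8 cm.
M = ρ·N_A·a³/Z = 12.0 × 6.022 × 10²³ × 5.886 × 10^-23 / 4 = 106 g/mol.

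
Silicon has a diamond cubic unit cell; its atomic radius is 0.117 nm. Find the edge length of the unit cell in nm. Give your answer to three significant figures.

0.540 nm

In a diamond cubic lattice, nearest neighbors lie along the body diagonal with √3·a = 8r.
a = 8r/√3 = 8 × 0.117 / 1.7321 = 0.540 nm.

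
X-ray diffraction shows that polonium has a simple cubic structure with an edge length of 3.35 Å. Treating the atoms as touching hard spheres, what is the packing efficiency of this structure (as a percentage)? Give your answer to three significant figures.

52.4%

In a simple cubic lattice atoms touch along the cell edge, so a = 2r, so r = 0.5000a = 1.675 Å.
Packing fraction = Z·(4/3)πr³ / a³ = 1 × (4/3)π × (1.675)³ / (3.35)³ = 0.5236 = 52.4%.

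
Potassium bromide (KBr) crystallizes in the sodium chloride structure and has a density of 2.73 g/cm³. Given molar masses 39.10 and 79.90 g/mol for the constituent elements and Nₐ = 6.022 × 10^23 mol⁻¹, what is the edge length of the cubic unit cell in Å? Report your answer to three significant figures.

6.62 Å

M(KBr) = 119.0 g/mol; Z = 4 formula units per cell.
a³ = Z·M/(N_A·ρ) = 4 × 119.0 / (6.022 × 10²³ × 2.73) = 2.895 × 10^-22 cm³, so a = 6.616 × 10^-8 cm = 6.62 Å.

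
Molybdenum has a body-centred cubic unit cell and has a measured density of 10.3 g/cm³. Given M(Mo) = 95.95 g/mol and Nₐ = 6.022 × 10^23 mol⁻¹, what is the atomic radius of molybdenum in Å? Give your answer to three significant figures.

1.36 Å

For a BCC cell (Z = 2), a³ = Z·M/(N_A·ρ) = 2 × 95.95 / (6.022 × 10²³ × 10.30) = 3.094 × 10^-23 cm³, so a = 3.139 × 10^-8 cm = 3.139 Å.
Atoms touch along the body diagonal, so √3·a = 4r, so r = 0.4330 × a = 1.36 Å.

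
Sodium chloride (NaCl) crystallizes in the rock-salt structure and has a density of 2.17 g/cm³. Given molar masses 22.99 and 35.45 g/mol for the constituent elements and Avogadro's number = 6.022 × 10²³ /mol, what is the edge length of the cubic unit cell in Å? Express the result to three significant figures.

5.63 Å

M(NaCl) = 58.44 g/mol; Z = 4 formula units per cell.
a³ = Z·M/(N_A·ρ) = 4 × 58.44 / (6.022 × 10²³ × 2.17) = 1.789 × 10^-22 cm³, so a = 5.635 × 10^-8 cm = 5.63 Å.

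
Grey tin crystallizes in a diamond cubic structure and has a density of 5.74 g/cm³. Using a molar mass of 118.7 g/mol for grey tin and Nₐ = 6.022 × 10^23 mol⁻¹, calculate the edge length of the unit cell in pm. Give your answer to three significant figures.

With Z = 8 atoms per diamond cubic cell, a³ = Z·M/(N_A·ρ) = 8 × 118.7 / (6.022 × 10²³ × 5.740 g/cm³) = 2.747 × 10^-22 cm³.
a = (2.747 × 10^-22)^(1/3) = 6.501 × 10^-8 cm = 650 pm.

650 pm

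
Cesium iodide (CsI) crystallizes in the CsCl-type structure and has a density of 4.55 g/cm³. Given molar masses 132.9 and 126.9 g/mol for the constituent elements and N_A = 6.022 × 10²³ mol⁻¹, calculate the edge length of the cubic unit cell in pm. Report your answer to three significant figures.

M(CsI) = 259.8 g/mol; Z = 1 formula unit per cell.
a³ = Z·M/(N_A·ρ) = 1 × 259.8 / (6.022 × 10²³ × 4.55) = 9.482 × 10^-23 cm³, so a = 4.560 × 10^-8 cm = 456 pm.

456 pm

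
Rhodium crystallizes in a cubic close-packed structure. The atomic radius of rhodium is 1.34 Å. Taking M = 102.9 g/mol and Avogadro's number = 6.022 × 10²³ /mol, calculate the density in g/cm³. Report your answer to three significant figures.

In an FCC lattice, atoms touch along the face diagonal, so √2·a = 4r, giving a = 3.790 Å = 3.790 × 10^-8 cm.
With Z = 4, ρ = Z·M/(N_A·a³) = 4 × 102.9 / (6.022 × 10²³ × 5.444 × 10^-23) = 12.55 g/cm³.

12.6 g/cm³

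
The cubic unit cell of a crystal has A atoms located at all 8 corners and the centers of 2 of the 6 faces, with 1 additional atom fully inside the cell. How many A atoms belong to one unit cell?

Corner atoms are shared by 8 cells (1/8 each), face atoms by 2 (1/2 each), interior atoms are unshared.
Net atoms = 8 × 1/8 + 2 × 1/2 + 1 = 1 + 1 + 1 = 3.

3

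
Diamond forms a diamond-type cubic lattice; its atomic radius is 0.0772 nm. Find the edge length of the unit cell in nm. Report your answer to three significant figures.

0.357 nm

In a diamond cubic lattice, nearest neighbors lie along the body diagonal with √3·a = 8r.
a = 8r/√3 = 8 × 0.0772 / 1.7321 = 0.357 nm.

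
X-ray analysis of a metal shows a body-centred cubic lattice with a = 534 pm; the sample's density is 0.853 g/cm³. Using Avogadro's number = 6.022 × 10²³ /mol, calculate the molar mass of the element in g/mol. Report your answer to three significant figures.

A BCC cell has Z = 2 atoms; a = 5.340 × 10^-8 cm.
M = ρ·N_A·a³/Z = 0.853 × 6.022 × 10²³ × 1.523 × 10^-22 / 2 = 39.1 g/mol.

39.1 g/mol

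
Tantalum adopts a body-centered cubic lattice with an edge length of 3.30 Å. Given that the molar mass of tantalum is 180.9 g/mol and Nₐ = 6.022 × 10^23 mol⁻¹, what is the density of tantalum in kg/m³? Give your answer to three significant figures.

16700 kg/m³

A BCC unit cell contains Z = 2 atoms.
Cell volume: a³ = (3.30 Å)³ = (3.300 × 10^-8 cm)³ = 3.594 × 10^-23 cm³.
ρ = Z·M/(N_A·a³) = 2 × 180.9 / (6.022 × 10²³ × 3.594 × 10^-23) = 16.72 g/cm³ = 16700 kg/m³.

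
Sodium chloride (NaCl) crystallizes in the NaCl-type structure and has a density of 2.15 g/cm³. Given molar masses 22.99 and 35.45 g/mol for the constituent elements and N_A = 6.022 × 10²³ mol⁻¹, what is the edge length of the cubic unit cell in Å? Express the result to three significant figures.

5.65 Å

M(NaCl) = 58.44 g/mol; Z = 4 formula units per cell.
a³ = Z·M/(N_A·ρ) = 4 × 58.44 / (6.022 × 10²³ × 2.15) = 1.805 × 10^-22 cm³, so a = 5.652 × 10^-8 cm = 5.65 Å.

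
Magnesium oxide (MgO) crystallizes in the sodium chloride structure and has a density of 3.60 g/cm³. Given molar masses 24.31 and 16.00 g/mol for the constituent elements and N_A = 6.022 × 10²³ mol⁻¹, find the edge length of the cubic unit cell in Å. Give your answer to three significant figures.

M(MgO) = 40.31 g/mol; Z = 4 formula units per cell.
a³ = Z·M/(N_A·ρ) = 4 × 40.31 / (6.022 × 10²³ × 3.60) = 7.438 × 10^-23 cm³, so a = 4.205 × 10^-8 cm = 4.21 Å.

4.21 Å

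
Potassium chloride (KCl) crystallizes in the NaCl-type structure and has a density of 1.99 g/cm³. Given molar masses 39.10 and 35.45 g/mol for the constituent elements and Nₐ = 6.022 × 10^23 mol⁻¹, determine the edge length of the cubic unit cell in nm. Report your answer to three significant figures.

M(KCl) = 74.55 g/mol; Z = 4 formula units per cell.
a³ = Z·M/(N_A·ρ) = 4 × 74.55 / (6.022 × 10²³ × 1.99) = 2.488 × 10^-22 cm³, so a = 6.290 × 10^-8 cm = 0.629 nm.

0.629 nm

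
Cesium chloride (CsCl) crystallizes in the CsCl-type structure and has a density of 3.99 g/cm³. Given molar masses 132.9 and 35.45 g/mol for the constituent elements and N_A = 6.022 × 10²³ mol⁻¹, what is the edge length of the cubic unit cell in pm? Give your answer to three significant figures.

M(CsCl) = 168.35 g/mol; Z = 1 formula unit per cell.
a³ = Z·M/(N_A·ρ) = 1 × 168.35 / (6.022 × 10²³ × 3.99) = 7.006 × 10^-23 cm³, so a = 4.123 × 10^-8 cm = 412 pm.

412 pm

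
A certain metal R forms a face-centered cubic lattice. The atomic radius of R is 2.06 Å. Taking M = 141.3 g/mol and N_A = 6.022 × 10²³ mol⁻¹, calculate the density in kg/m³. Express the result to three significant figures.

In an FCC lattice, atoms touch along the face diagonal, so √2·a = 4r, giving a = 5.827 Å = 5.827 × 10^-8 cm.
With Z = 4, ρ = Z·M/(N_A·a³) = 4 × 141.3 / (6.022 × 10²³ × 1.978 × 10^-22) = 4.745 g/cm³ = 4740 kg/m³.

4740 kg/m³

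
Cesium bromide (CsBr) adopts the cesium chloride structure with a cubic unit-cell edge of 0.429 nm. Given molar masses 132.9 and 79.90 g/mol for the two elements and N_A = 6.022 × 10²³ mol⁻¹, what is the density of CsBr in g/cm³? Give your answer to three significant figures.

4.48 g/cm³

The cesium chloride structure contains Z = 1 formula unit per cell; M(CsBr) = 132.9 + 79.90 = 212.8 g/mol.
a³ = (4.290 × 10^-8 cm)³ = 7.895 × 10^-23 cm³.
ρ = 1 × 212.8 / (6.022 × 10²³ × 7.895 × 10^-23) = 4.476 g/cm³.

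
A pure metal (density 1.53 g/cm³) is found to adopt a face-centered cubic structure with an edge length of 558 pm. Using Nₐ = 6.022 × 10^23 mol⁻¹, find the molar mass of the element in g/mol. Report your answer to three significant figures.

40.0 g/mol

An FCC cell has Z = 4 atoms; a = 5.580 × 10^-8 cm.
M = ρ·N_A·a³/Z = 1.53 × 6.022 × 10²³ × 1.737 × 10^-22 / 4 = 40.0 g/mol.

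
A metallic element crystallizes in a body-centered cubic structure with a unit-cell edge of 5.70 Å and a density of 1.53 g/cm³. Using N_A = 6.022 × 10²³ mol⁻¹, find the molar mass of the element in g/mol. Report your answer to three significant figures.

A BCC cell has Z = 2 atoms; a = 5.700 × 10^-8 cm.
M = ρ·N_A·a³/Z = 1.53 × 6.022 × 10²³ × 1.852 × 10^-22 / 2 = 85.3 g/mol.

85.3 g/mol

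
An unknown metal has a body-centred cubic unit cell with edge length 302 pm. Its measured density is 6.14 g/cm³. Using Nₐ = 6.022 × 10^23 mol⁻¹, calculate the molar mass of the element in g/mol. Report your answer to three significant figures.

50.9 g/mol

A BCC cell has Z = 2 atoms; a = 3.020 × 10^-8 cm.
M = ρ·N_A·a³/Z = 6.14 × 6.022 × 10²³ × 2.754 × 10^-23 / 2 = 50.9 g/mol.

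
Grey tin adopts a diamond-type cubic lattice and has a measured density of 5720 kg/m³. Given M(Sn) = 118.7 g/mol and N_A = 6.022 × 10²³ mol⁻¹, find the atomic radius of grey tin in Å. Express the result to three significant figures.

For a diamond cubic cell (Z = 8), a³ = Z·M/(N_A·ρ) = 8 × 118.7 / (6.022 × 10²³ × 5.720) = 2.757 × 10^-22 cm³, so a = 6.508 × 10^-8 cm = 6.508 Å.
Nearest neighbors lie along the body diagonal with √3·a = 8r, so r = 0.2165 × a = 1.41 Å.

1.41 Å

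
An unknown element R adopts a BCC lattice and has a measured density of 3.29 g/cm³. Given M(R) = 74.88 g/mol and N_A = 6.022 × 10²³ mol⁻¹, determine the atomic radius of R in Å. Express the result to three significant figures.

For a BCC cell (Z = 2), a³ = Z·M/(N_A·ρ) = 2 × 74.88 / (6.022 × 10²³ × 3.290) = 7.559 × 10^-23 cm³, so a = 4.228 × 10^-8 cm = 4.228 Å.
Atoms touch along the body diagonal, so √3·a = 4r, so r = 0.4330 × a = 1.83 Å.

1.83 Å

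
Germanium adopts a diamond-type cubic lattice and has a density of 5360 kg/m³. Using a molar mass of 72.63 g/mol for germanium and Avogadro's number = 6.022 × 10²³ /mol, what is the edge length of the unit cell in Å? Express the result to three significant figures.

With Z = 8 atoms per diamond cubic cell, a³ = Z·M/(N_A·ρ) = 8 × 72.63 / (6.022 × 10²³ × 5.360 g/cm³) = 1.800 × 10^-22 cm³.
a = (1.800 × 10^-22)^(1/3) = 5.646 × 10^-8 cm = 5.65 Å.

5.65 Å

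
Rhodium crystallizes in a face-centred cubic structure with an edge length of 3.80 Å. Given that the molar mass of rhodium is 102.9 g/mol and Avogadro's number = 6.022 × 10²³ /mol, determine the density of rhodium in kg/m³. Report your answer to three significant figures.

12500 kg/m³

An FCC unit cell contains Z = 4 atoms.
Cell volume: a³ = (3.80 Å)³ = (3.800 × 10^-8 cm)³ = 5.487 × 10^-23 cm³.
ρ = Z·M/(N_A·a³) = 4 × 102.9 / (6.022 × 10²³ × 5.487 × 10^-23) = 12.46 g/cm³ = 12500 kg/m³.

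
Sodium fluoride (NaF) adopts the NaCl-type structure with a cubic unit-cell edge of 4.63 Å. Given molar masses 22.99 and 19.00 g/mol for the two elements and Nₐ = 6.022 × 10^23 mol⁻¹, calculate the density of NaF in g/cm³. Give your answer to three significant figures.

2.81 g/cm³

The NaCl-type structure contains Z = 4 formula units per cell; M(NaF) = 22.99 + 19.00 = 41.99 g/mol.
a³ = (4.630 × 10^-8 cm)³ = 9.925 × 10^-23 cm³.
ρ = 4 × 41.99 / (6.022 × 10²³ × 9.925 × 10^-23) = 2.810 g/cm³.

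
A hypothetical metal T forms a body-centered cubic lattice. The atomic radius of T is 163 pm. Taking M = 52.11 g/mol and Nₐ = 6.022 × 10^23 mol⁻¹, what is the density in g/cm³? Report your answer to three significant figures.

3.24 g/cm³

In a BCC lattice, atoms touch along the body diagonal, so √3·a = 4r, giving a = 376.4 pm = 3.764 × 10^-8 cm.
With Z = 2, ρ = Z·M/(N_A·a³) = 2 × 52.11 / (6.022 × 10²³ × 5.334 × 10^-23) = 3.245 g/cm³.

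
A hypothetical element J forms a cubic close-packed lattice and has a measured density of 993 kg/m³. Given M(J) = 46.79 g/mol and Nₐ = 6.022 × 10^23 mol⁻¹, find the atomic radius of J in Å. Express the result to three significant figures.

For an FCC cell (Z = 4), a³ = Z·M/(N_A·ρ) = 4 × 46.79 / (6.022 × 10²³ × 0.9930) = 3.130 × 10^-22 cm³, so a = 6.790 × 10^-8 cm = 6.790 Å.
Atoms touch along the face diagonal, so √2·a = 4r, so r = 0.3536 × a = 2.40 Å.

2.40 Å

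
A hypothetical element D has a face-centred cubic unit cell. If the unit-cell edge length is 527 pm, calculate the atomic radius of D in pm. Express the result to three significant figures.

186 pm

In an FCC lattice, atoms touch along the face diagonal, so √2·a = 4r.
r = √2·a/4 = 1.4142 × 527 / 4 = 186 pm.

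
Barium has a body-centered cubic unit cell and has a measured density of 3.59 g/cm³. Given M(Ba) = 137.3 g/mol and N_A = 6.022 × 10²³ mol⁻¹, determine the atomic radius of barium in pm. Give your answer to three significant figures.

For a BCC cell (Z = 2), a³ = Z·M/(N_A·ρ) = 2 × 137.3 / (6.022 × 10²³ × 3.590) = 1.270 × 10^-22 cm³, so a = 5.027 × 10^-8 cm = 502.7 pm.
Atoms touch along the body diagonal, so √3·a = 4r, so r = 0.4330 × a = 218 pm.

218 pm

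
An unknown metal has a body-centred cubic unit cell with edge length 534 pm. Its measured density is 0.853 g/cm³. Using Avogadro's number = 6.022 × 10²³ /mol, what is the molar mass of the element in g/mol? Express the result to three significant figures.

39.1 g/mol

A BCC cell has Z = 2 atoms; a = 5.340 × 10^-8 cm.
M = ρ·N_A·a³/Z = 0.853 × 6.022 × 10²³ × 1.523 × 10^-22 / 2 = 39.1 g/mol.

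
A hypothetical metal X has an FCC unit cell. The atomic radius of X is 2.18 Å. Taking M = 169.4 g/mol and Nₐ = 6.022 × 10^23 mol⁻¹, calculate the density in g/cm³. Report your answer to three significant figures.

4.80 g/cm³

In an FCC lattice, atoms touch along the face diagonal, so √2·a = 4r, giving a = 6.166 Å = 6.166 × 10^-8 cm.
With Z = 4, ρ = Z·M/(N_A·a³) = 4 × 169.4 / (6.022 × 10²³ × 2.344 × 10^-22) = 4.800 g/cm³.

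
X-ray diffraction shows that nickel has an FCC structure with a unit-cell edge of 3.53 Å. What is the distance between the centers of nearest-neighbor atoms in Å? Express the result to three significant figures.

In an FCC structure, atoms touch along the face diagonal, so √2·a = 4r; the nearest-neighbor distance equals 2r = 0.7071·a.
d = 0.7071 × 3.53 = 2.50 Å.

2.50 Å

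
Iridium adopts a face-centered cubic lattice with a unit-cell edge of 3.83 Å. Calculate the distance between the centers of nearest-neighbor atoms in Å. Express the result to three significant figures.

In an FCC structure, atoms touch along the face diagonal, so √2·a = 4r; the nearest-neighbor distance equals 2r = 0.7071·a.
d = 0.7071 × 3.83 = 2.71 Å.

2.71 Å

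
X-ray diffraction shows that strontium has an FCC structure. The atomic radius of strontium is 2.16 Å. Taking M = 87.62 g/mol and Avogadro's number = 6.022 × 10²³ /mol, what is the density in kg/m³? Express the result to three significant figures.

In an FCC lattice, atoms touch along the face diagonal, so √2·a = 4r, giving a = 6.109 Å = 6.109 × 10^-8 cm.
With Z = 4, ρ = Z·M/(N_A·a³) = 4 × 87.62 / (6.022 × 10²³ × 2.280 × 10^-22) = 2.552 g/cm³ = 2550 kg/m³.

2550 kg/m³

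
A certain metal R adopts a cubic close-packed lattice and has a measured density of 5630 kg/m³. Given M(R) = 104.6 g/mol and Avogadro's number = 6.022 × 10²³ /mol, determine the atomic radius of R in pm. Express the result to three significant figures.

For an FCC cell (Z = 4), a³ = Z·M/(N_A·ρ) = 4 × 104.6 / (6.022 × 10²³ × 5.630) = 1.234 × 10^-22 cm³, so a = 4.979 × 10^-8 cm = 497.9 pm.
Atoms touch along the face diagonal, so √2·a = 4r, so r = 0.3536 × a = 176 pm.

176 pm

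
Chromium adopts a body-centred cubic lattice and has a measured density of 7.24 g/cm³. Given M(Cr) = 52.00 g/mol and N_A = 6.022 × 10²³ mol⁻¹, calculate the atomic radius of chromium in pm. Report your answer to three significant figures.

125 pm

For a BCC cell (Z = 2), a³ = Z·M/(N_A·ρ) = 2 × 52.00 / (6.022 × 10²³ × 7.240) = 2.385 × 10^-23 cm³, so a = 2.879 × 10^-8 cm = 287.9 pm.
Atoms touch along the body diagonal, so √3·a = 4r, so r = 0.4330 × a = 125 pm.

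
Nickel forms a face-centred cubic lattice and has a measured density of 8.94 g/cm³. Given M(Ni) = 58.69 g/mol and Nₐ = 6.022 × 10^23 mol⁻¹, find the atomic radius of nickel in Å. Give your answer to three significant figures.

1.24 Å

For an FCC cell (Z = 4), a³ = Z·M/(N_A·ρ) = 4 × 58.69 / (6.022 × 10²³ × 8.940) = 4.361 × 10^-23 cm³, so a = 3.520 × 10^-8 cm = 3.520 Å.
Atoms touch along the face diagonal, so √2·a = 4r, so r = 0.3536 × a = 1.24 Å.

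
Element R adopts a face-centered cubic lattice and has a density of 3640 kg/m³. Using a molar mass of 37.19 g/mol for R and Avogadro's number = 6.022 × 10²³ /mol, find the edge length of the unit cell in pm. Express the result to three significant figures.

408 pm

With Z = 4 atoms per FCC cell, a³ = Z·M/(N_A·ρ) = 4 × 37.19 / (6.022 × 10²³ × 3.640 g/cm³) = 6.786 × 10^-23 cm³.
a = (6.786 × 10^-23)^(1/3) = 4.079 × 10^-8 cm = 408 pm.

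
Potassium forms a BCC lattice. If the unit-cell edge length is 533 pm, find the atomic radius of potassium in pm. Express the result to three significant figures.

231 pm

In a BCC lattice, atoms touch along the body diagonal, so √3·a = 4r.
r = √3·a/4 = 1.7321 × 533 / 4 = 231 pm.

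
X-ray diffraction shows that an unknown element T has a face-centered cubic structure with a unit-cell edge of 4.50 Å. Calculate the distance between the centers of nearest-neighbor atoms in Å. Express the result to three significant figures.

In an FCC structure, atoms touch along the face diagonal, so √2·a = 4r; the nearest-neighbor distance equals 2r = 0.7071·a.
d = 0.7071 × 4.50 = 3.18 Å.

3.18 Å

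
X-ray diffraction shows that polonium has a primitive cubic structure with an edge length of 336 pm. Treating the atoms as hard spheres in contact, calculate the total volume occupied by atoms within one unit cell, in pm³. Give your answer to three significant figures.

In a simple cubic lattice atoms touch along the cell edge, so a = 2r, so r = 0.5000a = 168.0 pm.
V_atoms = Z × (4/3)πr³ = 1 × (4/3)π × (168.0)³ = 1.99 × 10^7 pm³.

1.99 × 10^7 pm³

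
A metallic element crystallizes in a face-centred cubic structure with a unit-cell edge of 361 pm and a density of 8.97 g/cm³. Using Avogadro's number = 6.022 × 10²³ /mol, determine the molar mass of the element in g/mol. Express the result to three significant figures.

An FCC cell has Z = 4 atoms; a = 3.610 × 10^-8 cm.
M = ρ·N_A·a³/Z = 8.97 × 6.022 × 10²³ × 4.705 × 10^-23 / 4 = 63.5 g/mol.

63.5 g/mol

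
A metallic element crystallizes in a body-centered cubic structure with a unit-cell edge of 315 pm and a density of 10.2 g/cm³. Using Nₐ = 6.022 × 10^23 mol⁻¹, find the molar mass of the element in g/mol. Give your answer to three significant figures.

96.0 g/mol

A BCC cell has Z = 2 atoms; a = 3.150 × 10^-8 cm.
M = ρ·N_A·a³/Z = 10.2 × 6.022 × 10²³ × 3.126 × 10^-23 / 2 = 96.0 g/mol.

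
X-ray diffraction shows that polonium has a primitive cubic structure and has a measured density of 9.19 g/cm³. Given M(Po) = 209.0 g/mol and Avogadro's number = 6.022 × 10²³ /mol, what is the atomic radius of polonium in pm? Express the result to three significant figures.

For a simple cubic cell (Z = 1), a³ = Z·M/(N_A·ρ) = 1 × 209.0 / (6.022 × 10²³ × 9.190) = 3.777 × 10^-23 cm³, so a = 3.355 × 10^-8 cm = 335.5 pm.
Atoms touch along the cell edge, so a = 2r, so r = 0.5000 × a = 168 pm.

168 pm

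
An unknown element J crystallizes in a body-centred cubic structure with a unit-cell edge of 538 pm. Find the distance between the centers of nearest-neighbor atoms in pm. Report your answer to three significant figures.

466 pm

In a BCC structure, atoms touch along the body diagonal, so √3·a = 4r; the nearest-neighbor distance equals 2r = 0.8660·a.
d = 0.8660 × 538 = 466 pm.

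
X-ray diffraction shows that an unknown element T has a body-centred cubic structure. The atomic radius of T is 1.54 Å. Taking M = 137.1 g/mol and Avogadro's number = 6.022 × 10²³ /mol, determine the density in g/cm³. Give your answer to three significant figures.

In a BCC lattice, atoms touch along the body diagonal, so √3·a = 4r, giving a = 3.556 Å = 3.556 × 10^-8 cm.
With Z = 2, ρ = Z·M/(N_A·a³) = 2 × 137.1 / (6.022 × 10²³ × 4.498 × 10^-23) = 10.12 g/cm³.

10.1 g/cm³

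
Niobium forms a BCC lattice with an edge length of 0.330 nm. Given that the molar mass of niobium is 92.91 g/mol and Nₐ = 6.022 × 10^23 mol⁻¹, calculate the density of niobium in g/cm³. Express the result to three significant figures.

A BCC unit cell contains Z = 2 atoms.
Cell volume: a³ = (0.330 nm)³ = (3.300 × 10^-8 cm)³ = 3.594 × 10^-23 cm³.
ρ = Z·M/(N_A·a³) = 2 × 92.91 / (6.022 × 10²³ × 3.594 × 10^-23) = 8.586 g/cm³.

8.59 g/cm³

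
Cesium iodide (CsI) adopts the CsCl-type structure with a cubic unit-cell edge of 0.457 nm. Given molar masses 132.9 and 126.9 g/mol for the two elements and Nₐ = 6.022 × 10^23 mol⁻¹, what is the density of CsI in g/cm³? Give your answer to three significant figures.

4.52 g/cm³

The CsCl-type structure contains Z = 1 formula unit per cell; M(CsI) = 132.9 + 126.9 = 259.8 g/mol.
a³ = (4.570 × 10^-8 cm)³ = 9.544 × 10^-23 cm³.
ρ = 1 × 259.8 / (6.022 × 10²³ × 9.544 × 10^-23) = 4.520 g/cm³.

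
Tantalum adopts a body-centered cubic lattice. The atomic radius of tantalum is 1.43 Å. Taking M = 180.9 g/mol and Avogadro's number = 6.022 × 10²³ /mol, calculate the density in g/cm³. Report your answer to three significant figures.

In a BCC lattice, atoms touch along the body diagonal, so √3·a = 4r, giving a = 3.302 Å = 3.302 × 10^-8 cm.
With Z = 2, ρ = Z·M/(N_A·a³) = 2 × 180.9 / (6.022 × 10²³ × 3.602 × 10^-23) = 16.68 g/cm³.

16.7 g/cm³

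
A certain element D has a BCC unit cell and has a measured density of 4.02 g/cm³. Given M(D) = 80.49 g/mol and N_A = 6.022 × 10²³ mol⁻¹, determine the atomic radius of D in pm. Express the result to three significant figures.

For a BCC cell (Z = 2), a³ = Z·M/(N_A·ρ) = 2 × 80.49 / (6.022 × 10²³ × 4.020) = 6.650 × 10^-23 cm³, so a = 4.051 × 10^-8 cm = 405.1 pm.
Atoms touch along the body diagonal, so √3·a = 4r, so r = 0.4330 × a = 175 pm.

175 pm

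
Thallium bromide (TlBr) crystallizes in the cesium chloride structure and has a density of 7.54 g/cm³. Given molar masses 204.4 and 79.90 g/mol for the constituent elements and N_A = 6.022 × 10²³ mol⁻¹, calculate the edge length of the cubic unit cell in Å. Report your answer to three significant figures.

3.97 Å

M(TlBr) = 284.3 g/mol; Z = 1 formula unit per cell.
a³ = Z·M/(N_A·ρ) = 1 × 284.3 / (6.022 × 10²³ × 7.54) = 6.261 × 10^-23 cm³, so a = 3.971 × 10^-8 cm = 3.97 Å.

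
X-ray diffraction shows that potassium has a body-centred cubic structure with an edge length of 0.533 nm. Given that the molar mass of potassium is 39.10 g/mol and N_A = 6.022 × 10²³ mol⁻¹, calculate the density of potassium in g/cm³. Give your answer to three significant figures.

A BCC unit cell contains Z = 2 atoms.
Cell volume: a³ = (0.533 nm)³ = (5.330 × 10^-8 cm)³ = 1.514 × 10^-22 cm³.
ρ = Z·M/(N_A·a³) = 2 × 39.10 / (6.022 × 10²³ × 1.514 × 10^-22) = 0.8576 g/cm³.

0.858 g/cm³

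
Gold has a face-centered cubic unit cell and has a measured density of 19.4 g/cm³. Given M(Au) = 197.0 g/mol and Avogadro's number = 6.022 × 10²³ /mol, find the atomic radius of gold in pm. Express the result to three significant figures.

144 pm

For an FCC cell (Z = 4), a³ = Z·M/(N_A·ρ) = 4 × 197.0 / (6.022 × 10²³ × 19.40) = 6.745 × 10^-23 cm³, so a = 4.071 × 10^-8 cm = 407.1 pm.
Atoms touch along the face diagonal, so √2·a = 4r, so r = 0.3536 × a = 144 pm.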